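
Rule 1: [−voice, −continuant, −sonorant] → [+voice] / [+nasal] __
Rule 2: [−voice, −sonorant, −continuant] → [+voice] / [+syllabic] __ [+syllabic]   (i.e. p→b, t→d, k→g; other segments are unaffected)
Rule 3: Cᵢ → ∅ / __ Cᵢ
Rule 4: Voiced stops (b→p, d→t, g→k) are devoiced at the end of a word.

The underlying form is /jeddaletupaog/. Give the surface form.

Rule 1 (post-nasal voicing): no segment meets the environment; /jeddaletupaog/ is unchanged.
Rule 2 (intervocalic voicing): /t/ is a voiceless stop between vowels /e/ and /u/, so it voices to [d]. /p/ is a voiceless stop between vowels /u/ and /a/, so it voices to [b]. /jeddaletupaog/ → jeddaledubaog.
Rule 3 (degemination): /dd/ is a geminate; the first /d/ deletes. /jeddaledubaog/ → jedaledubaog.
Rule 4 (final devoicing): /g/ is a voiced stop in word-final position, so it devoices to [k]. /jedaledubaog/ → jedaledubaok.

jedaledubaok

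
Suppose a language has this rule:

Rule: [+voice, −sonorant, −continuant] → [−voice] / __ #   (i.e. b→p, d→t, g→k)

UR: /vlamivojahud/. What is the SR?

/d/ is a voiced stop in word-final position, so it devoices to [t].
Surface form: [vlamivojahut].

vlamivojahut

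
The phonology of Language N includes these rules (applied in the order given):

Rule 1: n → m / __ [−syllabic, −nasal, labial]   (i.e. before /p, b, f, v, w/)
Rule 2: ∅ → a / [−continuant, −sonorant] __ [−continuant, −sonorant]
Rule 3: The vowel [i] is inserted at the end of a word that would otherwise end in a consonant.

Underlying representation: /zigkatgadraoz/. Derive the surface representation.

Rule 1 (nasal place assimilation): no segment meets the environment; /zigkatgadraoz/ is unchanged.
Rule 2 (stop-cluster a-epenthesis): /g/ and /k/ form a stop–stop cluster, so [a] is inserted between them. /t/ and /g/ form a stop–stop cluster, so [a] is inserted between them. /zigkatgadraoz/ → zigakatagadraoz.
Rule 3 (final i-epenthesis): the form ends in the consonant /z/, so [i] is inserted word-finally. /zigakatagadraoz/ → zigakatagadraozi.

zigakatagadraozi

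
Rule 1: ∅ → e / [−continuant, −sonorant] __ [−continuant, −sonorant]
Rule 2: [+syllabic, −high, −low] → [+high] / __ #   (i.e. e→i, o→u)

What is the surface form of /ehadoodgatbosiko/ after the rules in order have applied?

ehadoodegatebosiku

Rule 1 (stop-cluster e-epenthesis): /d/ and /g/ form a stop–stop cluster, so [e] is inserted between them. /t/ and /b/ form a stop–stop cluster, so [e] is inserted between them. /ehadoodgatbosiko/ → ehadoodegatebosiko.
Rule 2 (final vowel raising): /o/ is a mid vowel in word-final position, so it raises to [u]. /ehadoodegatebosiko/ → ehadoodegatebosiku.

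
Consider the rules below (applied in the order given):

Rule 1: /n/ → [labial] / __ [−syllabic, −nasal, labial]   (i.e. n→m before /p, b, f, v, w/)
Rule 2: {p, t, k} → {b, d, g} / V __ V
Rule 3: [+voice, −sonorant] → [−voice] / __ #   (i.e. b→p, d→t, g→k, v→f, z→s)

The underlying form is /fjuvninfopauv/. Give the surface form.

Rule 1 (nasal place assimilation): /n/ precedes the labial consonant /f/, so it assimilates in place to [m]. /fjuvninfopauv/ → fjuvnimfopauv.
Rule 2 (intervocalic voicing): /p/ is a voiceless stop between vowels /o/ and /a/, so it voices to [b]. /fjuvnimfopauv/ → fjuvnimfobauv.
Rule 3 (final devoicing): /v/ is a voiced obstruent in word-final position, so it devoices to [f]. /fjuvnimfobauv/ → fjuvnimfobauf.

fjuvnimfobauf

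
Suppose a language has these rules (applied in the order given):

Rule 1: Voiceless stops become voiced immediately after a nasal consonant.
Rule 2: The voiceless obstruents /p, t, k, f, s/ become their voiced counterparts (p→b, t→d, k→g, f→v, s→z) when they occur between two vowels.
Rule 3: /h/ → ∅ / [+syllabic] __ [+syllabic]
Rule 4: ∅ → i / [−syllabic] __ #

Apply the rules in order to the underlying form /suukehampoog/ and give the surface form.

suugeamboogi

Rule 1 (post-nasal voicing): /p/ is a voiceless stop immediately after the nasal /m/, so it voices to [b]. /suukehampoog/ → suukehamboog.
Rule 2 (intervocalic voicing): /k/ is a voiceless obstruent between vowels /u/ and /e/, so it voices to [g]. /suukehamboog/ → suugehamboog.
Rule 3 (intervocalic h-deletion): /h/ occurs between vowels /e/ and /a/, so it deletes. /suugehamboog/ → suugeamboog.
Rule 4 (final i-epenthesis): the form ends in the consonant /g/, so [i] is inserted word-finally. /suugeamboog/ → suugeamboogi.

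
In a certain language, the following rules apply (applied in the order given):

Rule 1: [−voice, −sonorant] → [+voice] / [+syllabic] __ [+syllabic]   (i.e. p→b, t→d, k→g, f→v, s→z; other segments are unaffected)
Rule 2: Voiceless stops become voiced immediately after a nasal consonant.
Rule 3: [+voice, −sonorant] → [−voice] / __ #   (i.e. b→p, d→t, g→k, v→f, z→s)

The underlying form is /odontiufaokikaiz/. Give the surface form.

Rule 1 (intervocalic voicing): /f/ is a voiceless obstruent between vowels /u/ and /a/, so it voices to [v]. /k/ is a voiceless obstruent between vowels /o/ and /i/, so it voices to [g]. /k/ is a voiceless obstruent between vowels /i/ and /a/, so it voices to [g]. /odontiufaokikaiz/ → odontiuvaogigaiz.
Rule 2 (post-nasal voicing): /t/ is a voiceless stop immediately after the nasal /n/, so it voices to [d]. /odontiuvaogigaiz/ → odondiuvaogigaiz.
Rule 3 (final devoicing): /z/ is a voiced obstruent in word-final position, so it devoices to [s]. /odondiuvaogigaiz/ → odondiuvaogigais.

odondiuvaogigais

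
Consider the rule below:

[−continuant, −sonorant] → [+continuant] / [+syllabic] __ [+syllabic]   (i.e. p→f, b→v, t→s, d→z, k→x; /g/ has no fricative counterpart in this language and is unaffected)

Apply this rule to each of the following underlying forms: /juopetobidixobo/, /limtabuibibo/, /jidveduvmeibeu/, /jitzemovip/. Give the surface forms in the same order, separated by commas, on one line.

juofesovizixovo, limtavuivivo, jidvezuvmeiveu, jitzemovip

/juopetobidixobo/: /p/ is a stop between vowels /o/ and /e/, so it spirantizes to the fricative [f]. /t/ is a stop between vowels /e/ and /o/, so it spirantizes to the fricative [s]. /b/ is a stop between vowels /o/ and /i/, so it spirantizes to the fricative [v]. /d/ is a stop between vowels /i/ and /i/, so it spirantizes to the fricative [z]. /b/ is a stop between vowels /o/ and /o/, so it spirantizes to the fricative [v]. → [juofesovizixovo].
/limtabuibibo/: /b/ is a stop between vowels /a/ and /u/, so it spirantizes to the fricative [v]. /b/ is a stop between vowels /i/ and /i/, so it spirantizes to the fricative [v]. /b/ is a stop between vowels /i/ and /o/, so it spirantizes to the fricative [v]. → [limtavuivivo].
/jidveduvmeibeu/: /d/ is a stop between vowels /e/ and /u/, so it spirantizes to the fricative [z]. /b/ is a stop between vowels /i/ and /e/, so it spirantizes to the fricative [v]. → [jidvezuvmeiveu].
/jitzemovip/: the rule's environment is not met; surfaces unchanged as [jitzemovip].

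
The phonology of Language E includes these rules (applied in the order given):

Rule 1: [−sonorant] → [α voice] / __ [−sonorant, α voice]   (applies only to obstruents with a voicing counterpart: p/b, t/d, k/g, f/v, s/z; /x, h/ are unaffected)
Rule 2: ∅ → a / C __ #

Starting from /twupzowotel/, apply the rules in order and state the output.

twubzowotela

Rule 1 (regressive voicing assimilation): /p/ precedes the voiced obstruent /z/, so it voices to [b] by assimilation. /twupzowotel/ → twubzowotel.
Rule 2 (final a-epenthesis): the form ends in the consonant /l/, so [a] is inserted word-finally. /twubzowotel/ → twubzowotela.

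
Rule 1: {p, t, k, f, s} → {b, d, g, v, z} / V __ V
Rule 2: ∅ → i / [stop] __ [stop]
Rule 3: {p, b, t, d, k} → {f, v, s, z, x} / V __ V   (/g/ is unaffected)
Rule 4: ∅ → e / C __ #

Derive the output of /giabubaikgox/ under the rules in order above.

Rule 1 (intervocalic voicing): no segment meets the environment; /giabubaikgox/ is unchanged.
Rule 2 (stop-cluster i-epenthesis): /k/ and /g/ form a stop–stop cluster, so [i] is inserted between them. /giabubaikgox/ → giabubaikigox.
Rule 3 (intervocalic spirantization): /b/ is a stop between vowels /a/ and /u/, so it spirantizes to the fricative [v]. /b/ is a stop between vowels /u/ and /a/, so it spirantizes to the fricative [v]. /k/ is a stop between vowels /i/ and /i/, so it spirantizes to the fricative [x]. /giabubaikigox/ → giavuvaixigox.
Rule 4 (final e-epenthesis): the form ends in the consonant /x/, so [e] is inserted word-finally. /giavuvaixigox/ → giavuvaixigoxe.

giavuvaixigoxe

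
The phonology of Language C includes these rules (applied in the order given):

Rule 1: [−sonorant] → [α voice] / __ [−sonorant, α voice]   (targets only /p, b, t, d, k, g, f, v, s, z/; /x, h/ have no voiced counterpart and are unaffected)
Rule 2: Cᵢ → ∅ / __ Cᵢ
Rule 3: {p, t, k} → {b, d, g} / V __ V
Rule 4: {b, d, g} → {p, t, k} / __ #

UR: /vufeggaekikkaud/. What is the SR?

Rule 1 (regressive voicing assimilation): no segment meets the environment; /vufeggaekikkaud/ is unchanged.
Rule 2 (degemination): /gg/ is a geminate; the first /g/ deletes. /kk/ is a geminate; the first /k/ deletes. /vufeggaekikkaud/ → vufegaekikaud.
Rule 3 (intervocalic voicing): /k/ is a voiceless stop between vowels /e/ and /i/, so it voices to [g]. /k/ is a voiceless stop between vowels /i/ and /a/, so it voices to [g]. /vufegaekikaud/ → vufegaegigaud.
Rule 4 (final devoicing): /d/ is a voiced stop in word-final position, so it devoices to [t]. /vufegaegigaud/ → vufegaegigaut.

vufegaegigaut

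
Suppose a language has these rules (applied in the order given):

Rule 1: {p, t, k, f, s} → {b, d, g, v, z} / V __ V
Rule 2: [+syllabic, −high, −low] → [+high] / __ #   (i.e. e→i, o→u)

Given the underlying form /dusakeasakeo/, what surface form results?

duzageazageu

Rule 1 (intervocalic voicing): /s/ is a voiceless obstruent between vowels /u/ and /a/, so it voices to [z]. /k/ is a voiceless obstruent between vowels /a/ and /e/, so it voices to [g]. /s/ is a voiceless obstruent between vowels /a/ and /a/, so it voices to [z]. /k/ is a voiceless obstruent between vowels /a/ and /e/, so it voices to [g]. /dusakeasakeo/ → duzageazageo.
Rule 2 (final vowel raising): /o/ is a mid vowel in word-final position, so it raises to [u]. /duzageazageo/ → duzageazageu.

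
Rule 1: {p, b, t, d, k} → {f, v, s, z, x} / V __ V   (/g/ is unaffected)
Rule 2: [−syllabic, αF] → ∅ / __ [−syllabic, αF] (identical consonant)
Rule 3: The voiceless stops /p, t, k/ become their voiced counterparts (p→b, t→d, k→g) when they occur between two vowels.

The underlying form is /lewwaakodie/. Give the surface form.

lewaaxozie

Rule 1 (intervocalic spirantization): /k/ is a stop between vowels /a/ and /o/, so it spirantizes to the fricative [x]. /d/ is a stop between vowels /o/ and /i/, so it spirantizes to the fricative [z]. /lewwaakodie/ → lewwaaxozie.
Rule 2 (degemination): /ww/ is a geminate; the first /w/ deletes. /lewwaaxozie/ → lewaaxozie.
Rule 3 (intervocalic voicing): no segment meets the environment; /lewaaxozie/ is unchanged.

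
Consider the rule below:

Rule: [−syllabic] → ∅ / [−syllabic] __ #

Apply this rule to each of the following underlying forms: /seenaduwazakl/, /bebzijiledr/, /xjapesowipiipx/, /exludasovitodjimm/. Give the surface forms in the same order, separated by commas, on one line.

/seenaduwazakl/: /l/ is the second consonant of a word-final cluster /kl/, so it deletes. → [seenaduwazak].
/bebzijiledr/: /r/ is the second consonant of a word-final cluster /dr/, so it deletes. → [bebzijiled].
/xjapesowipiipx/: /x/ is the second consonant of a word-final cluster /px/, so it deletes. → [xjapesowipiip].
/exludasovitodjimm/: /m/ is the second consonant of a word-final cluster /mm/, so it deletes. → [exludasovitodjim].

seenaduwazak, bebzijiled, xjapesowipiip, exludasovitodjim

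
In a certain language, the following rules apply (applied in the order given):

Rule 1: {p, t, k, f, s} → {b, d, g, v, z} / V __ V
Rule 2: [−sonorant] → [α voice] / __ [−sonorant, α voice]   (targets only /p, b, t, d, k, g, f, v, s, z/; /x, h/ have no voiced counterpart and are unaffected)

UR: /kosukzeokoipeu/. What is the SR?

kozugzeogoibeu

Rule 1 (intervocalic voicing): /s/ is a voiceless obstruent between vowels /o/ and /u/, so it voices to [z]. /k/ is a voiceless obstruent between vowels /o/ and /o/, so it voices to [g]. /p/ is a voiceless obstruent between vowels /i/ and /e/, so it voices to [b]. /kosukzeokoipeu/ → kozukzeogoibeu.
Rule 2 (regressive voicing assimilation): /k/ precedes the voiced obstruent /z/, so it voices to [g] by assimilation. /kozukzeogoibeu/ → kozugzeogoibeu.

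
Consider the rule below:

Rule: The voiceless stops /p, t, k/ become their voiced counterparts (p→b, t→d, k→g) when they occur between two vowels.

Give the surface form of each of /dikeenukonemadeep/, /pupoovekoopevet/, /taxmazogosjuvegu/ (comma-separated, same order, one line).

digeenugonemadeep, puboovegoobevet, taxmazogosjuvegu

/dikeenukonemadeep/: /k/ is a voiceless stop between vowels /i/ and /e/, so it voices to [g]. /k/ is a voiceless stop between vowels /u/ and /o/, so it voices to [g]. → [digeenugonemadeep].
/pupoovekoopevet/: /p/ is a voiceless stop between vowels /u/ and /o/, so it voices to [b]. /k/ is a voiceless stop between vowels /e/ and /o/, so it voices to [g]. /p/ is a voiceless stop between vowels /o/ and /e/, so it voices to [b]. → [puboovegoobevet].
/taxmazogosjuvegu/: the rule's environment is not met; surfaces unchanged as [taxmazogosjuvegu].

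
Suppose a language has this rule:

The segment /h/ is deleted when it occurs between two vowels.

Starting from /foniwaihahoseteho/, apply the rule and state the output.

foniwaiaoseteo

/h/ occurs between vowels /i/ and /a/, so it deletes.
/h/ occurs between vowels /a/ and /o/, so it deletes.
/h/ occurs between vowels /e/ and /o/, so it deletes.
Surface form: [foniwaiaoseteo].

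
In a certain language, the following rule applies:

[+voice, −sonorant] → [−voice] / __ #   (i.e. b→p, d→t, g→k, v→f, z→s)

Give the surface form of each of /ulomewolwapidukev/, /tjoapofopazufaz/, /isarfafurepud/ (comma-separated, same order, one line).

ulomewolwapidukef, tjoapofopazufas, isarfafureput

/ulomewolwapidukev/: /v/ is a voiced obstruent in word-final position, so it devoices to [f]. → [ulomewolwapidukef].
/tjoapofopazufaz/: /z/ is a voiced obstruent in word-final position, so it devoices to [s]. → [tjoapofopazufas].
/isarfafurepud/: /d/ is a voiced obstruent in word-final position, so it devoices to [t]. → [isarfafureput].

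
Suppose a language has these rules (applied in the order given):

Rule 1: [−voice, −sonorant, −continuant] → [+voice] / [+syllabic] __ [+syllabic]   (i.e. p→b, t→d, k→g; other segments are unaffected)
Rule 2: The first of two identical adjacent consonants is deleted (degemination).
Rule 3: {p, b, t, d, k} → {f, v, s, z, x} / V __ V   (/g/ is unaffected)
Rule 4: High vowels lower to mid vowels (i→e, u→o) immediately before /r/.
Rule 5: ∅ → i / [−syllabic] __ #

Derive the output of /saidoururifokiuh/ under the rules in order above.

Rule 1 (intervocalic voicing): /k/ is a voiceless stop between vowels /o/ and /i/, so it voices to [g]. /saidoururifokiuh/ → saidoururifogiuh.
Rule 2 (degemination): no segment meets the environment; /saidoururifogiuh/ is unchanged.
Rule 3 (intervocalic spirantization): /d/ is a stop between vowels /i/ and /o/, so it spirantizes to the fricative [z]. /saidoururifogiuh/ → saizoururifogiuh.
Rule 4 (pre-rhotic lowering): /u/ is a high vowel immediately before /r/, so it lowers to [o]. /u/ is a high vowel immediately before /r/, so it lowers to [o]. /saizoururifogiuh/ → saizoororifogiuh.
Rule 5 (final i-epenthesis): the form ends in the consonant /h/, so [i] is inserted word-finally. /saizoororifogiuh/ → saizoororifogiuhi.

saizoororifogiuhi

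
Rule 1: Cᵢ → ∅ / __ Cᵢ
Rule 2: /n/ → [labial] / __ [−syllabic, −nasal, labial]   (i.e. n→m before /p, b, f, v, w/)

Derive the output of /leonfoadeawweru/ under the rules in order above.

Rule 1 (degemination): /ww/ is a geminate; the first /w/ deletes. /leonfoadeawweru/ → leonfoadeaweru.
Rule 2 (nasal place assimilation): /n/ precedes the labial consonant /f/, so it assimilates in place to [m]. /leonfoadeaweru/ → leomfoadeaweru.

leomfoadeaweru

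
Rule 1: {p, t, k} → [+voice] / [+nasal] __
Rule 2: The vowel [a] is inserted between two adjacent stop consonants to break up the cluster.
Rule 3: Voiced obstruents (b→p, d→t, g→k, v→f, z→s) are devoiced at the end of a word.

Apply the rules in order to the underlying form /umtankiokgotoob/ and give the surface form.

Rule 1 (post-nasal voicing): /t/ is a voiceless stop immediately after the nasal /m/, so it voices to [d]. /k/ is a voiceless stop immediately after the nasal /n/, so it voices to [g]. /umtankiokgotoob/ → umdangiokgotoob.
Rule 2 (stop-cluster a-epenthesis): /k/ and /g/ form a stop–stop cluster, so [a] is inserted between them. /umdangiokgotoob/ → umdangiokagotoob.
Rule 3 (final devoicing): /b/ is a voiced obstruent in word-final position, so it devoices to [p]. /umdangiokagotoob/ → umdangiokagotoop.

umdangiokagotoop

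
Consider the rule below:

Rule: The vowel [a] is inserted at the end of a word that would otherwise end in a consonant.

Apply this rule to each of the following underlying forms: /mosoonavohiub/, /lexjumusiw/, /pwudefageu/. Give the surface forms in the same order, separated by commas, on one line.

/mosoonavohiub/: the form ends in the consonant /b/, so [a] is inserted word-finally. → [mosoonavohiuba].
/lexjumusiw/: the form ends in the consonant /w/, so [a] is inserted word-finally. → [lexjumusiwa].
/pwudefageu/: the rule's environment is not met; surfaces unchanged as [pwudefageu].

mosoonavohiuba, lexjumusiwa, pwudefageu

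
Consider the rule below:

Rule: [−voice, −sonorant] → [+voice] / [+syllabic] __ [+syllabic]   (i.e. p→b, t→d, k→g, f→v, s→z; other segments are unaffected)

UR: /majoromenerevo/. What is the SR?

No segment of /majoromenerevo/ meets the structural description of the rule, so the form surfaces unchanged.

majoromenerevo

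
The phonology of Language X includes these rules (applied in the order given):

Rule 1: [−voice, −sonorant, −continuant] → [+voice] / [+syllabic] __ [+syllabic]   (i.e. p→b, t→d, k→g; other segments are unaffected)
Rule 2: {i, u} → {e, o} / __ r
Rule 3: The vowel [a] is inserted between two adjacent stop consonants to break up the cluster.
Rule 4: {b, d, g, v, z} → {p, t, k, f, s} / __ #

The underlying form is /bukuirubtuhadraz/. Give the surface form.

buguerubatuhadras

Rule 1 (intervocalic voicing): /k/ is a voiceless stop between vowels /u/ and /u/, so it voices to [g]. /bukuirubtuhadraz/ → buguirubtuhadraz.
Rule 2 (pre-rhotic lowering): /i/ is a high vowel immediately before /r/, so it lowers to [e]. /buguirubtuhadraz/ → buguerubtuhadraz.
Rule 3 (stop-cluster a-epenthesis): /b/ and /t/ form a stop–stop cluster, so [a] is inserted between them. /buguerubtuhadraz/ → buguerubatuhadraz.
Rule 4 (final devoicing): /z/ is a voiced obstruent in word-final position, so it devoices to [s]. /buguerubatuhadraz/ → buguerubatuhadras.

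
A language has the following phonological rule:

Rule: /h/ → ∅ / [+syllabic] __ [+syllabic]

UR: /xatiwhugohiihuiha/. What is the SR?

xatiwhugoiiuia

/h/ occurs between vowels /o/ and /i/, so it deletes.
/h/ occurs between vowels /i/ and /u/, so it deletes.
/h/ occurs between vowels /i/ and /a/, so it deletes.
Surface form: [xatiwhugoiiuia].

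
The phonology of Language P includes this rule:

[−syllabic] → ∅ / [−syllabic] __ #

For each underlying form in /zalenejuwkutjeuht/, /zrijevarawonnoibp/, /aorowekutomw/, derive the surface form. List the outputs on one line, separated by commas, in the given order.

zalenejuwkutjeuh, zrijevarawonnoib, aorowekutom

/zalenejuwkutjeuht/: /t/ is the second consonant of a word-final cluster /ht/, so it deletes. → [zalenejuwkutjeuh].
/zrijevarawonnoibp/: /p/ is the second consonant of a word-final cluster /bp/, so it deletes. → [zrijevarawonnoib].
/aorowekutomw/: /w/ is the second consonant of a word-final cluster /mw/, so it deletes. → [aorowekutom].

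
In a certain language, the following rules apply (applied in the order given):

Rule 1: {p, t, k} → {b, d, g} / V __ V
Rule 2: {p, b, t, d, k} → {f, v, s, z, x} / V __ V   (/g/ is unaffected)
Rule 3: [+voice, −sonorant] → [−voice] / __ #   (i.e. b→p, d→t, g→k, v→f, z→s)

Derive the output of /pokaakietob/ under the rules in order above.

Rule 1 (intervocalic voicing): /k/ is a voiceless stop between vowels /o/ and /a/, so it voices to [g]. /k/ is a voiceless stop between vowels /a/ and /i/, so it voices to [g]. /t/ is a voiceless stop between vowels /e/ and /o/, so it voices to [d]. /pokaakietob/ → pogaagiedob.
Rule 2 (intervocalic spirantization): /d/ is a stop between vowels /e/ and /o/, so it spirantizes to the fricative [z]. /pogaagiedob/ → pogaagiezob.
Rule 3 (final devoicing): /b/ is a voiced obstruent in word-final position, so it devoices to [p]. /pogaagiezob/ → pogaagiezop.

pogaagiezop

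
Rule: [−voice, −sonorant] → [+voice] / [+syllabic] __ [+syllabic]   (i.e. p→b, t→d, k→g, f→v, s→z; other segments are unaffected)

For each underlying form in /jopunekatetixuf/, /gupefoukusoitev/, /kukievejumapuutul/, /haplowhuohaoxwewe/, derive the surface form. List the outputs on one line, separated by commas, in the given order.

jobunegadedixuf, gubevouguzoidev, kugievejumabuudul, haplowhuohaoxwewe

/jopunekatetixuf/: /p/ is a voiceless obstruent between vowels /o/ and /u/, so it voices to [b]. /k/ is a voiceless obstruent between vowels /e/ and /a/, so it voices to [g]. /t/ is a voiceless obstruent between vowels /a/ and /e/, so it voices to [d]. /t/ is a voiceless obstruent between vowels /e/ and /i/, so it voices to [d]. → [jobunegadedixuf].
/gupefoukusoitev/: /p/ is a voiceless obstruent between vowels /u/ and /e/, so it voices to [b]. /f/ is a voiceless obstruent between vowels /e/ and /o/, so it voices to [v]. /k/ is a voiceless obstruent between vowels /u/ and /u/, so it voices to [g]. /s/ is a voiceless obstruent between vowels /u/ and /o/, so it voices to [z]. /t/ is a voiceless obstruent between vowels /i/ and /e/, so it voices to [d]. → [gubevouguzoidev].
/kukievejumapuutul/: /k/ is a voiceless obstruent between vowels /u/ and /i/, so it voices to [g]. /p/ is a voiceless obstruent between vowels /a/ and /u/, so it voices to [b]. /t/ is a voiceless obstruent between vowels /u/ and /u/, so it voices to [d]. → [kugievejumabuudul].
/haplowhuohaoxwewe/: the rule's environment is not met; surfaces unchanged as [haplowhuohaoxwewe].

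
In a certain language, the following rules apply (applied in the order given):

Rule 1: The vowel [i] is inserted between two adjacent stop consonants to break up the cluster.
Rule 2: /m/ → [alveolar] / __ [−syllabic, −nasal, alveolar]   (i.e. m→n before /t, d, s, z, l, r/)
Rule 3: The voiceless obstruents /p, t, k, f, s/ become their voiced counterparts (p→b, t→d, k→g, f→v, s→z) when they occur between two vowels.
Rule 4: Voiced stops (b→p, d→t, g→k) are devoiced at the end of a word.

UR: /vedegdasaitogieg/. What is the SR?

vedegidazaidogiek

Rule 1 (stop-cluster i-epenthesis): /g/ and /d/ form a stop–stop cluster, so [i] is inserted between them. /vedegdasaitogieg/ → vedegidasaitogieg.
Rule 2 (nasal place assimilation): no segment meets the environment; /vedegidasaitogieg/ is unchanged.
Rule 3 (intervocalic voicing): /s/ is a voiceless obstruent between vowels /a/ and /a/, so it voices to [z]. /t/ is a voiceless obstruent between vowels /i/ and /o/, so it voices to [d]. /vedegidasaitogieg/ → vedegidazaidogieg.
Rule 4 (final devoicing): /g/ is a voiced stop in word-final position, so it devoices to [k]. /vedegidazaidogieg/ → vedegidazaidogiek.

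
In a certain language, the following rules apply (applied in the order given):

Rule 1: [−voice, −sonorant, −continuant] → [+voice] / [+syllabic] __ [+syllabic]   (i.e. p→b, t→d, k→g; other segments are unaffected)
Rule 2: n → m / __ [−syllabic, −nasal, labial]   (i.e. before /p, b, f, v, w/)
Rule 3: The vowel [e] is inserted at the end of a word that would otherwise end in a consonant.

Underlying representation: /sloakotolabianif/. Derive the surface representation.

Rule 1 (intervocalic voicing): /k/ is a voiceless stop between vowels /a/ and /o/, so it voices to [g]. /t/ is a voiceless stop between vowels /o/ and /o/, so it voices to [d]. /sloakotolabianif/ → sloagodolabianif.
Rule 2 (nasal place assimilation): no segment meets the environment; /sloagodolabianif/ is unchanged.
Rule 3 (final e-epenthesis): the form ends in the consonant /f/, so [e] is inserted word-finally. /sloagodolabianif/ → sloagodolabianife.

sloagodolabianife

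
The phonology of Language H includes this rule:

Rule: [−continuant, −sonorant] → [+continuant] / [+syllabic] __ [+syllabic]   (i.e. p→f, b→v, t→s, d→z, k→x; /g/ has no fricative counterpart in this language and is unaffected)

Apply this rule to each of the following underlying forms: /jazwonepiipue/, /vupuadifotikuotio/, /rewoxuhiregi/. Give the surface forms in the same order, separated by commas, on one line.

/jazwonepiipue/: /p/ is a stop between vowels /e/ and /i/, so it spirantizes to the fricative [f]. /p/ is a stop between vowels /i/ and /u/, so it spirantizes to the fricative [f]. → [jazwonefiifue].
/vupuadifotikuotio/: /p/ is a stop between vowels /u/ and /u/, so it spirantizes to the fricative [f]. /d/ is a stop between vowels /a/ and /i/, so it spirantizes to the fricative [z]. /t/ is a stop between vowels /o/ and /i/, so it spirantizes to the fricative [s]. /k/ is a stop between vowels /i/ and /u/, so it spirantizes to the fricative [x]. /t/ is a stop between vowels /o/ and /i/, so it spirantizes to the fricative [s]. → [vufuazifosixuosio].
/rewoxuhiregi/: the rule's environment is not met; surfaces unchanged as [rewoxuhiregi].

jazwonefiifue, vufuazifosixuosio, rewoxuhiregi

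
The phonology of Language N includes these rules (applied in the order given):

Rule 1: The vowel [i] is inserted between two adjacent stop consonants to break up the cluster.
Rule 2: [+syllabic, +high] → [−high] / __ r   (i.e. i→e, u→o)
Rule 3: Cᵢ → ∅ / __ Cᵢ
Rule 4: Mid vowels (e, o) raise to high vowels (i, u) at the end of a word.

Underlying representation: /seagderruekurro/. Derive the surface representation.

seagideruekoru

Rule 1 (stop-cluster i-epenthesis): /g/ and /d/ form a stop–stop cluster, so [i] is inserted between them. /seagderruekurro/ → seagiderruekurro.
Rule 2 (pre-rhotic lowering): /u/ is a high vowel immediately before /r/, so it lowers to [o]. /seagiderruekurro/ → seagiderruekorro.
Rule 3 (degemination): /rr/ is a geminate; the first /r/ deletes. /rr/ is a geminate; the first /r/ deletes. /seagiderruekorro/ → seagideruekoro.
Rule 4 (final vowel raising): /o/ is a mid vowel in word-final position, so it raises to [u]. /seagideruekoro/ → seagideruekoru.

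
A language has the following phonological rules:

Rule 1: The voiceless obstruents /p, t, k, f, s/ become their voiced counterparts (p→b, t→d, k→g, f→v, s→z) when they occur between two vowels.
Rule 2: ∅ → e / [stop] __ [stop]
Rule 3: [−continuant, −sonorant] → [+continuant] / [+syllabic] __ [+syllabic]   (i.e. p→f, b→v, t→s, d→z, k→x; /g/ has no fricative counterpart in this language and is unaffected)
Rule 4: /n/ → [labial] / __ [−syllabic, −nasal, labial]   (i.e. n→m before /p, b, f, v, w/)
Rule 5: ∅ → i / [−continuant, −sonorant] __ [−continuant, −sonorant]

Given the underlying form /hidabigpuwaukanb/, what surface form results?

hizavigefuwaugamb

Rule 1 (intervocalic voicing): /k/ is a voiceless obstruent between vowels /u/ and /a/, so it voices to [g]. /hidabigpuwaukanb/ → hidabigpuwauganb.
Rule 2 (stop-cluster e-epenthesis): /g/ and /p/ form a stop–stop cluster, so [e] is inserted between them. /hidabigpuwauganb/ → hidabigepuwauganb.
Rule 3 (intervocalic spirantization): /d/ is a stop between vowels /i/ and /a/, so it spirantizes to the fricative [z]. /b/ is a stop between vowels /a/ and /i/, so it spirantizes to the fricative [v]. /p/ is a stop between vowels /e/ and /u/, so it spirantizes to the fricative [f]. /hidabigepuwauganb/ → hizavigefuwauganb.
Rule 4 (nasal place assimilation): /n/ precedes the labial consonant /b/, so it assimilates in place to [m]. /hizavigefuwauganb/ → hizavigefuwaugamb.
Rule 5 (stop-cluster i-epenthesis): no segment meets the environment; /hizavigefuwaugamb/ is unchanged.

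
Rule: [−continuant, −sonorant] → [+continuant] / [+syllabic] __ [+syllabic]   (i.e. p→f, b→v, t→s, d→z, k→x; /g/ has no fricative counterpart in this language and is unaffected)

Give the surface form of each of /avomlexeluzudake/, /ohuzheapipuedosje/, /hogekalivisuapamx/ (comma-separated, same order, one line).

/avomlexeluzudake/: /d/ is a stop between vowels /u/ and /a/, so it spirantizes to the fricative [z]. /k/ is a stop between vowels /a/ and /e/, so it spirantizes to the fricative [x]. → [avomlexeluzuzaxe].
/ohuzheapipuedosje/: /p/ is a stop between vowels /a/ and /i/, so it spirantizes to the fricative [f]. /p/ is a stop between vowels /i/ and /u/, so it spirantizes to the fricative [f]. /d/ is a stop between vowels /e/ and /o/, so it spirantizes to the fricative [z]. → [ohuzheafifuezosje].
/hogekalivisuapamx/: /k/ is a stop between vowels /e/ and /a/, so it spirantizes to the fricative [x]. /p/ is a stop between vowels /a/ and /a/, so it spirantizes to the fricative [f]. → [hogexalivisuafamx].

avomlexeluzuzaxe, ohuzheafifuezosje, hogexalivisuafamx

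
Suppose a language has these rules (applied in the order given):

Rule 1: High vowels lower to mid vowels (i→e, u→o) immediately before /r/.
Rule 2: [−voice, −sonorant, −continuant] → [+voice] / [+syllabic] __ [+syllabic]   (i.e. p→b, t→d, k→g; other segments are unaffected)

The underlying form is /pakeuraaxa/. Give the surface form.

Rule 1 (pre-rhotic lowering): /u/ is a high vowel immediately before /r/, so it lowers to [o]. /pakeuraaxa/ → pakeoraaxa.
Rule 2 (intervocalic voicing): /k/ is a voiceless stop between vowels /a/ and /e/, so it voices to [g]. /pakeoraaxa/ → pageoraaxa.

pageoraaxa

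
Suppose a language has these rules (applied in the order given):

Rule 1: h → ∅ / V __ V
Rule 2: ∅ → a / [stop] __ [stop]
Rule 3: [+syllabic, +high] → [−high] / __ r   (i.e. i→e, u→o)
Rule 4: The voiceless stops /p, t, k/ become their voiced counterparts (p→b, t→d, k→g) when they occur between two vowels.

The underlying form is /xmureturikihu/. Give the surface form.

Rule 1 (intervocalic h-deletion): /h/ occurs between vowels /i/ and /u/, so it deletes. /xmureturikihu/ → xmureturikiu.
Rule 2 (stop-cluster a-epenthesis): no segment meets the environment; /xmureturikiu/ is unchanged.
Rule 3 (pre-rhotic lowering): /u/ is a high vowel immediately before /r/, so it lowers to [o]. /u/ is a high vowel immediately before /r/, so it lowers to [o]. /xmureturikiu/ → xmoretorikiu.
Rule 4 (intervocalic voicing): /t/ is a voiceless stop between vowels /e/ and /o/, so it voices to [d]. /k/ is a voiceless stop between vowels /i/ and /i/, so it voices to [g]. /xmoretorikiu/ → xmoredorigiu.

xmoredorigiu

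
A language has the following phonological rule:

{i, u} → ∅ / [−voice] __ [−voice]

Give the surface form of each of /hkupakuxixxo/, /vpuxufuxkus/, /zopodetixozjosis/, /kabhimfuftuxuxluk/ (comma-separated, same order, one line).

hkpakxxxo, vpxfxks, zopodetxozjoss, kabhimfftxxluk

/hkupakuxixxo/: /u/ is a high vowel flanked by voiceless consonants /k/ and /p/, so it deletes. /u/ is a high vowel flanked by voiceless consonants /k/ and /x/, so it deletes. /i/ is a high vowel flanked by voiceless consonants /x/ and /x/, so it deletes. → [hkpakxxxo].
/vpuxufuxkus/: /u/ is a high vowel flanked by voiceless consonants /p/ and /x/, so it deletes. /u/ is a high vowel flanked by voiceless consonants /x/ and /f/, so it deletes. /u/ is a high vowel flanked by voiceless consonants /f/ and /x/, so it deletes. /u/ is a high vowel flanked by voiceless consonants /k/ and /s/, so it deletes. → [vpxfxks].
/zopodetixozjosis/: /i/ is a high vowel flanked by voiceless consonants /t/ and /x/, so it deletes. /i/ is a high vowel flanked by voiceless consonants /s/ and /s/, so it deletes. → [zopodetxozjoss].
/kabhimfuftuxuxluk/: /u/ is a high vowel flanked by voiceless consonants /f/ and /f/, so it deletes. /u/ is a high vowel flanked by voiceless consonants /t/ and /x/, so it deletes. /u/ is a high vowel flanked by voiceless consonants /x/ and /x/, so it deletes. → [kabhimfftxxluk].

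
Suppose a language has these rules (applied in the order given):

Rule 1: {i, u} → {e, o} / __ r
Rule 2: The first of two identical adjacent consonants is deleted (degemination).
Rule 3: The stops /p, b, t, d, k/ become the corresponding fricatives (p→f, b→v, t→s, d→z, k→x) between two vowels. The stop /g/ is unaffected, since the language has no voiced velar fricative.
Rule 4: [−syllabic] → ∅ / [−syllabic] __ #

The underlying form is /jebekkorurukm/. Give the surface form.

jevexororuk

Rule 1 (pre-rhotic lowering): /u/ is a high vowel immediately before /r/, so it lowers to [o]. /jebekkorurukm/ → jebekkororukm.
Rule 2 (degemination): /kk/ is a geminate; the first /k/ deletes. /jebekkororukm/ → jebekororukm.
Rule 3 (intervocalic spirantization): /b/ is a stop between vowels /e/ and /e/, so it spirantizes to the fricative [v]. /k/ is a stop between vowels /e/ and /o/, so it spirantizes to the fricative [x]. /jebekororukm/ → jevexororukm.
Rule 4 (final cluster simplification): /m/ is the second consonant of a word-final cluster /km/, so it deletes. /jevexororukm/ → jevexororuk.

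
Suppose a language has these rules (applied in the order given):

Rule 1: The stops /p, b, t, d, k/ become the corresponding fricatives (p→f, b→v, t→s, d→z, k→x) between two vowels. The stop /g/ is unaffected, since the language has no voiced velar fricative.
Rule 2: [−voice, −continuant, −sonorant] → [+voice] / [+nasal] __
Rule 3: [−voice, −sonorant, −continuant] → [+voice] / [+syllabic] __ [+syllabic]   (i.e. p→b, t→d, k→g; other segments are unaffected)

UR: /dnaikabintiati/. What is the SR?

dnaixavindiasi

Rule 1 (intervocalic spirantization): /k/ is a stop between vowels /i/ and /a/, so it spirantizes to the fricative [x]. /b/ is a stop between vowels /a/ and /i/, so it spirantizes to the fricative [v]. /t/ is a stop between vowels /a/ and /i/, so it spirantizes to the fricative [s]. /dnaikabintiati/ → dnaixavintiasi.
Rule 2 (post-nasal voicing): /t/ is a voiceless stop immediately after the nasal /n/, so it voices to [d]. /dnaixavintiasi/ → dnaixavindiasi.
Rule 3 (intervocalic voicing): no segment meets the environment; /dnaixavindiasi/ is unchanged.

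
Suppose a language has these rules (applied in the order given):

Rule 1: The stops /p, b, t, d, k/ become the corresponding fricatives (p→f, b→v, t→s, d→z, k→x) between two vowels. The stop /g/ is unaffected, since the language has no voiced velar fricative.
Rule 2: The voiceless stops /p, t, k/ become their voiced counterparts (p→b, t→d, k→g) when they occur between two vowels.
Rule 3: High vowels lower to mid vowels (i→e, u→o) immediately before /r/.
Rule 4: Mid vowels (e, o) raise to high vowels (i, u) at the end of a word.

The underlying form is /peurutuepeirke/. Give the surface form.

Rule 1 (intervocalic spirantization): /t/ is a stop between vowels /u/ and /u/, so it spirantizes to the fricative [s]. /p/ is a stop between vowels /e/ and /e/, so it spirantizes to the fricative [f]. /peurutuepeirke/ → peurusuefeirke.
Rule 2 (intervocalic voicing): no segment meets the environment; /peurusuefeirke/ is unchanged.
Rule 3 (pre-rhotic lowering): /u/ is a high vowel immediately before /r/, so it lowers to [o]. /i/ is a high vowel immediately before /r/, so it lowers to [e]. /peurusuefeirke/ → peorusuefeerke.
Rule 4 (final vowel raising): /e/ is a mid vowel in word-final position, so it raises to [i]. /peorusuefeerke/ → peorusuefeerki.

peorusuefeerki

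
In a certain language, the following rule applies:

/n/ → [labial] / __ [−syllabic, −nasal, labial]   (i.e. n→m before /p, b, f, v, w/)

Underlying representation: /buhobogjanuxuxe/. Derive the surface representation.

No segment of /buhobogjanuxuxe/ meets the structural description of the rule, so the form surfaces unchanged.

buhobogjanuxuxe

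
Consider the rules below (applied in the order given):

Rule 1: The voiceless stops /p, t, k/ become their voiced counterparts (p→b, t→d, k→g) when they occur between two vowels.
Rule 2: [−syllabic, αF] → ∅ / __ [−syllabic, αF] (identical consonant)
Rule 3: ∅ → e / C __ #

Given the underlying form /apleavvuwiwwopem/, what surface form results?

apleavuwiwobeme

Rule 1 (intervocalic voicing): /p/ is a voiceless stop between vowels /o/ and /e/, so it voices to [b]. /apleavvuwiwwopem/ → apleavvuwiwwobem.
Rule 2 (degemination): /vv/ is a geminate; the first /v/ deletes. /ww/ is a geminate; the first /w/ deletes. /apleavvuwiwwobem/ → apleavuwiwobem.
Rule 3 (final e-epenthesis): the form ends in the consonant /m/, so [e] is inserted word-finally. /apleavuwiwobem/ → apleavuwiwobeme.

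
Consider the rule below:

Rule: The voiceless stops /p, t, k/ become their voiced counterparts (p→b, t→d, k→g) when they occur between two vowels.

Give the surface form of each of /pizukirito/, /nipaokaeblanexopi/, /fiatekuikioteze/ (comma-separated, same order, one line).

/pizukirito/: /k/ is a voiceless stop between vowels /u/ and /i/, so it voices to [g]. /t/ is a voiceless stop between vowels /i/ and /o/, so it voices to [d]. → [pizugirido].
/nipaokaeblanexopi/: /p/ is a voiceless stop between vowels /i/ and /a/, so it voices to [b]. /k/ is a voiceless stop between vowels /o/ and /a/, so it voices to [g]. /p/ is a voiceless stop between vowels /o/ and /i/, so it voices to [b]. → [nibaogaeblanexobi].
/fiatekuikioteze/: /t/ is a voiceless stop between vowels /a/ and /e/, so it voices to [d]. /k/ is a voiceless stop between vowels /e/ and /u/, so it voices to [g]. /k/ is a voiceless stop between vowels /i/ and /i/, so it voices to [g]. /t/ is a voiceless stop between vowels /o/ and /e/, so it voices to [d]. → [fiadeguigiodeze].

pizugirido, nibaogaeblanexobi, fiadeguigiodeze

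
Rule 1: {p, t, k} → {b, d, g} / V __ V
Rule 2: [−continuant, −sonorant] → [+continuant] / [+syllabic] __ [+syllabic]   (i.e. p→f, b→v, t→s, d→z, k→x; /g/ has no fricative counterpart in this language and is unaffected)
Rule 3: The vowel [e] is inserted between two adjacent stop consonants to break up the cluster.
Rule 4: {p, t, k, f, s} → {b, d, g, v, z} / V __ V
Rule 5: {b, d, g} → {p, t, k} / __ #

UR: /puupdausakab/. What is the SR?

Rule 1 (intervocalic voicing): /k/ is a voiceless stop between vowels /a/ and /a/, so it voices to [g]. /puupdausakab/ → puupdausagab.
Rule 2 (intervocalic spirantization): no segment meets the environment; /puupdausagab/ is unchanged.
Rule 3 (stop-cluster e-epenthesis): /p/ and /d/ form a stop–stop cluster, so [e] is inserted between them. /puupdausagab/ → puupedausagab.
Rule 4 (intervocalic voicing): /p/ is a voiceless obstruent between vowels /u/ and /e/, so it voices to [b]. /s/ is a voiceless obstruent between vowels /u/ and /a/, so it voices to [z]. /puupedausagab/ → puubedauzagab.
Rule 5 (final devoicing): /b/ is a voiced stop in word-final position, so it devoices to [p]. /puubedauzagab/ → puubedauzagap.

puubedauzagap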